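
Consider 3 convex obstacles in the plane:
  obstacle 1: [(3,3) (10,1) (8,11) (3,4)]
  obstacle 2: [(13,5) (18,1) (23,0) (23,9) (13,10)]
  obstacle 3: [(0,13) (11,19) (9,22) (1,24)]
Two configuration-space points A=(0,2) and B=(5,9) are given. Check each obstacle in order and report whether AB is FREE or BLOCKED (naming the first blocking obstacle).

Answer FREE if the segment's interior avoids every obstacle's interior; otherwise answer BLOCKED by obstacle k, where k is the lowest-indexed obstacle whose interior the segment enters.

FREE

Obstacle 1 [(3,3) (10,1) (8,11) (3,4)]:
  edge (3,3)–(10,1): clear
  edge (10,1)–(8,11): clear
  edge (8,11)–(3,4): clear
  edge (3,4)–(3,3): clear
  midpoint (5/2,11/2) outside
  → clear
Obstacle 2 [(13,5) (18,1) (23,0) (23,9) (13,10)]:
  edge (13,5)–(18,1): clear
  edge (18,1)–(23,0): clear
  edge (23,0)–(23,9): clear
  edge (23,9)–(13,10): clear
  edge (13,10)–(13,5): clear
  midpoint (5/2,11/2) outside
  → clear
Obstacle 3 [(0,13) (11,19) (9,22) (1,24)]:
  edge (0,13)–(11,19): clear
  edge (11,19)–(9,22): clear
  edge (9,22)–(1,24): clear
  edge (1,24)–(0,13): clear
  midpoint (5/2,11/2) outside
  → clear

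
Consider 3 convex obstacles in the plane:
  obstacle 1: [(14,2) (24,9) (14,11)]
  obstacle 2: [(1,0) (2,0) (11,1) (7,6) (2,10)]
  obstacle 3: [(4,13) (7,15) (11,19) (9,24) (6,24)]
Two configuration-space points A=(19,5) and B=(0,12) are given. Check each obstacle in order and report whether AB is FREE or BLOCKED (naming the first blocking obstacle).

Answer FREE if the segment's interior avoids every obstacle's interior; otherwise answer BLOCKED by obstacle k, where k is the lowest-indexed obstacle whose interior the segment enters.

BLOCKED by obstacle 1

Obstacle 1 [(14,2) (24,9) (14,11)]:
  edge (14,2)–(24,9): crosses AB
  edge (24,9)–(14,11): clear
  edge (14,11)–(14,2): crosses AB
  → BLOCKED
Obstacle 2 [(1,0) (2,0) (11,1) (7,6) (2,10)]:
  edge (1,0)–(2,0): clear
  edge (2,0)–(11,1): clear
  edge (11,1)–(7,6): clear
  edge (7,6)–(2,10): clear
  edge (2,10)–(1,0): clear
  midpoint (19/2,17/2) outside
  → clear
Obstacle 3 [(4,13) (7,15) (11,19) (9,24) (6,24)]:
  edge (4,13)–(7,15): clear
  edge (7,15)–(11,19): clear
  edge (11,19)–(9,24): clear
  edge (9,24)–(6,24): clear
  edge (6,24)–(4,13): clear
  midpoint (19/2,17/2) outside
  → clear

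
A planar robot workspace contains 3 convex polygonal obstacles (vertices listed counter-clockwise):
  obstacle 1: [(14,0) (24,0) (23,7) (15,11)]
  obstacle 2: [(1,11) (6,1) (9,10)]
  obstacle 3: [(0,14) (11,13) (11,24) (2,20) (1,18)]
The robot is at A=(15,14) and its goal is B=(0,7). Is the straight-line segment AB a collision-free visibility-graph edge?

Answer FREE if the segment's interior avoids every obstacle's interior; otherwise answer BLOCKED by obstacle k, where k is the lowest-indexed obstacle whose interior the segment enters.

BLOCKED by obstacle 2

Obstacle 1 [(14,0) (24,0) (23,7) (15,11)]:
  edge (14,0)–(24,0): clear
  edge (24,0)–(23,7): clear
  edge (23,7)–(15,11): clear
  edge (15,11)–(14,0): clear
  midpoint (15/2,21/2) outside
  → clear
Obstacle 2 [(1,11) (6,1) (9,10)]:
  edge (1,11)–(6,1): crosses AB
  edge (6,1)–(9,10): clear
  edge (9,10)–(1,11): crosses AB
  → BLOCKED
Obstacle 3 [(0,14) (11,13) (11,24) (2,20) (1,18)]:
  edge (0,14)–(11,13): clear
  edge (11,13)–(11,24): clear
  edge (11,24)–(2,20): clear
  edge (2,20)–(1,18): clear
  edge (1,18)–(0,14): clear
  midpoint (15/2,21/2) outside
  → clear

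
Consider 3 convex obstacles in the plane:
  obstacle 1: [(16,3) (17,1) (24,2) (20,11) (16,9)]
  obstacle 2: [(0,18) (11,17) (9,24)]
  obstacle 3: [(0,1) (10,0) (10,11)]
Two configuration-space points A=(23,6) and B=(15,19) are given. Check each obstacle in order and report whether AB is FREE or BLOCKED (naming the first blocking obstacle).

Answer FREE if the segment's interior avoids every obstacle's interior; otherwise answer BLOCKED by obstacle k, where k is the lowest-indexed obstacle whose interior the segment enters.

Obstacle 1 [(16,3) (17,1) (24,2) (20,11) (16,9)]:
  edge (16,3)–(17,1): clear
  edge (17,1)–(24,2): clear
  edge (24,2)–(20,11): crosses AB
  edge (20,11)–(16,9): crosses AB
  edge (16,9)–(16,3): clear
  → BLOCKED
Obstacle 2 [(0,18) (11,17) (9,24)]:
  edge (0,18)–(11,17): clear
  edge (11,17)–(9,24): clear
  edge (9,24)–(0,18): clear
  midpoint (19,25/2) outside
  → clear
Obstacle 3 [(0,1) (10,0) (10,11)]:
  edge (0,1)–(10,0): clear
  edge (10,0)–(10,11): clear
  edge (10,11)–(0,1): clear
  midpoint (19,25/2) outside
  → clear

BLOCKED by obstacle 1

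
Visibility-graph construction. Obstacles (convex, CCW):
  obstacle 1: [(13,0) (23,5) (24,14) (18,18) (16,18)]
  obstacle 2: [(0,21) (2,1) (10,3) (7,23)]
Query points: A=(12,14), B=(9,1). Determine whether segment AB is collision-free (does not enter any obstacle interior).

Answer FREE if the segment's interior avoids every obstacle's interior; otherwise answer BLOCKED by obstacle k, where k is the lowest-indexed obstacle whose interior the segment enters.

Obstacle 1 [(13,0) (23,5) (24,14) (18,18) (16,18)]:
  edge (13,0)–(23,5): clear
  edge (23,5)–(24,14): clear
  edge (24,14)–(18,18): clear
  edge (18,18)–(16,18): clear
  edge (16,18)–(13,0): clear
  midpoint (21/2,15/2) outside
  → clear
Obstacle 2 [(0,21) (2,1) (10,3) (7,23)]:
  edge (0,21)–(2,1): clear
  edge (2,1)–(10,3): crosses AB
  edge (10,3)–(7,23): crosses AB
  edge (7,23)–(0,21): clear
  → BLOCKED

BLOCKED by obstacle 2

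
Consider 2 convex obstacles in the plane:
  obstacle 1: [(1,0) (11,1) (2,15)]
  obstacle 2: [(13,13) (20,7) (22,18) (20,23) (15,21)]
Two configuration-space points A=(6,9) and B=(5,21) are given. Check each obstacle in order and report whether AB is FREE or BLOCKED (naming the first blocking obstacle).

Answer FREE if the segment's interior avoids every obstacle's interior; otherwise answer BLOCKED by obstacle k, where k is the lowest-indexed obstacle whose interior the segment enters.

FREE

Obstacle 1 [(1,0) (11,1) (2,15)]:
  edge (1,0)–(11,1): clear
  edge (11,1)–(2,15): clear
  edge (2,15)–(1,0): clear
  midpoint (11/2,15) outside
  → clear
Obstacle 2 [(13,13) (20,7) (22,18) (20,23) (15,21)]:
  edge (13,13)–(20,7): clear
  edge (20,7)–(22,18): clear
  edge (22,18)–(20,23): clear
  edge (20,23)–(15,21): clear
  edge (15,21)–(13,13): clear
  midpoint (11/2,15) outside
  → clear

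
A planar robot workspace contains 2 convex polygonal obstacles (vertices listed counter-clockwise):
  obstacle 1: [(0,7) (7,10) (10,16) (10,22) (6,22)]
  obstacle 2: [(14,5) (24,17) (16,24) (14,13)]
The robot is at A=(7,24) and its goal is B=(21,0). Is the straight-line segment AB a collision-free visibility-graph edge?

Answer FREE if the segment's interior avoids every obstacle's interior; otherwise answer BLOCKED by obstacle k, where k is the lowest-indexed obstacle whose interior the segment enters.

BLOCKED by obstacle 1

Obstacle 1 [(0,7) (7,10) (10,16) (10,22) (6,22)]:
  edge (0,7)–(7,10): clear
  edge (7,10)–(10,16): clear
  edge (10,16)–(10,22): crosses AB
  edge (10,22)–(6,22): crosses AB
  edge (6,22)–(0,7): clear
  → BLOCKED
Obstacle 2 [(14,5) (24,17) (16,24) (14,13)]:
  edge (14,5)–(24,17): crosses AB
  edge (24,17)–(16,24): clear
  edge (16,24)–(14,13): clear
  edge (14,13)–(14,5): crosses AB
  → BLOCKED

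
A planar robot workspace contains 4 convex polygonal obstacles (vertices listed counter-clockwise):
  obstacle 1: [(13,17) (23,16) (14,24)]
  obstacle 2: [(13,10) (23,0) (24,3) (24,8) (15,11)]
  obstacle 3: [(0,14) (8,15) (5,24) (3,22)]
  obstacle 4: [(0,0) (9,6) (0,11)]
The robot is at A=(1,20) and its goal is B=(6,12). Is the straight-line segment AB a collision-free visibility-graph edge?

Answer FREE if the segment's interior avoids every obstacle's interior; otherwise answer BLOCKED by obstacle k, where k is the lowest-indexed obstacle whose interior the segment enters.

BLOCKED by obstacle 3

Obstacle 1 [(13,17) (23,16) (14,24)]:
  edge (13,17)–(23,16): clear
  edge (23,16)–(14,24): clear
  edge (14,24)–(13,17): clear
  midpoint (7/2,16) outside
  → clear
Obstacle 2 [(13,10) (23,0) (24,3) (24,8) (15,11)]:
  edge (13,10)–(23,0): clear
  edge (23,0)–(24,3): clear
  edge (24,3)–(24,8): clear
  edge (24,8)–(15,11): clear
  edge (15,11)–(13,10): clear
  midpoint (7/2,16) outside
  → clear
Obstacle 3 [(0,14) (8,15) (5,24) (3,22)]:
  edge (0,14)–(8,15): crosses AB
  edge (8,15)–(5,24): clear
  edge (5,24)–(3,22): clear
  edge (3,22)–(0,14): crosses AB
  → BLOCKED
Obstacle 4 [(0,0) (9,6) (0,11)]:
  edge (0,0)–(9,6): clear
  edge (9,6)–(0,11): clear
  edge (0,11)–(0,0): clear
  midpoint (7/2,16) outside
  → clear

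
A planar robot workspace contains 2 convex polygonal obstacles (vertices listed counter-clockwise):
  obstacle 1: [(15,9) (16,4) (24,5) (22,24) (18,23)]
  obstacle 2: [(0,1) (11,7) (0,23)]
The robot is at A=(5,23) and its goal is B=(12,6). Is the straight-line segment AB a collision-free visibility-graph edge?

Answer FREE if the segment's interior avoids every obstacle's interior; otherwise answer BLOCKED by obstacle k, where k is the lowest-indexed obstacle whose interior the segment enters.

FREE

Obstacle 1 [(15,9) (16,4) (24,5) (22,24) (18,23)]:
  edge (15,9)–(16,4): clear
  edge (16,4)–(24,5): clear
  edge (24,5)–(22,24): clear
  edge (22,24)–(18,23): clear
  edge (18,23)–(15,9): clear
  midpoint (17/2,29/2) outside
  → clear
Obstacle 2 [(0,1) (11,7) (0,23)]:
  edge (0,1)–(11,7): clear
  edge (11,7)–(0,23): clear
  edge (0,23)–(0,1): clear
  midpoint (17/2,29/2) outside
  → clear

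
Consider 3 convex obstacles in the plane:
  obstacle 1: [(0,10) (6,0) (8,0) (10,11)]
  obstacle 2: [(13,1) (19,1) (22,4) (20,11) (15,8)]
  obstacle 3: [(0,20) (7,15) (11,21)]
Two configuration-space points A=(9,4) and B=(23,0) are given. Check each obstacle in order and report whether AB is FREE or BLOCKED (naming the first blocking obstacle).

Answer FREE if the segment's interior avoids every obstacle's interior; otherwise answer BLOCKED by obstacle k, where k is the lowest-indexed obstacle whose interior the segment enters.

Obstacle 1 [(0,10) (6,0) (8,0) (10,11)]:
  edge (0,10)–(6,0): clear
  edge (6,0)–(8,0): clear
  edge (8,0)–(10,11): clear
  edge (10,11)–(0,10): clear
  midpoint (16,2) outside
  → clear
Obstacle 2 [(13,1) (19,1) (22,4) (20,11) (15,8)]:
  edge (13,1)–(19,1): clear
  edge (19,1)–(22,4): crosses AB
  edge (22,4)–(20,11): clear
  edge (20,11)–(15,8): clear
  edge (15,8)–(13,1): crosses AB
  → BLOCKED
Obstacle 3 [(0,20) (7,15) (11,21)]:
  edge (0,20)–(7,15): clear
  edge (7,15)–(11,21): clear
  edge (11,21)–(0,20): clear
  midpoint (16,2) outside
  → clear

BLOCKED by obstacle 2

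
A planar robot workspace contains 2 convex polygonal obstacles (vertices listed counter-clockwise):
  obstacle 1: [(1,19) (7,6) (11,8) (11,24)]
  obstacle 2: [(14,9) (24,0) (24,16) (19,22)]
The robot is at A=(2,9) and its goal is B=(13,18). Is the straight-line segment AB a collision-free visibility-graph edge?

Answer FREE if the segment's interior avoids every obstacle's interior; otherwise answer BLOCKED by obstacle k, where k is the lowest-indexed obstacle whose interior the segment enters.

BLOCKED by obstacle 1

Obstacle 1 [(1,19) (7,6) (11,8) (11,24)]:
  edge (1,19)–(7,6): crosses AB
  edge (7,6)–(11,8): clear
  edge (11,8)–(11,24): crosses AB
  edge (11,24)–(1,19): clear
  → BLOCKED
Obstacle 2 [(14,9) (24,0) (24,16) (19,22)]:
  edge (14,9)–(24,0): clear
  edge (24,0)–(24,16): clear
  edge (24,16)–(19,22): clear
  edge (19,22)–(14,9): clear
  midpoint (15/2,27/2) outside
  → clear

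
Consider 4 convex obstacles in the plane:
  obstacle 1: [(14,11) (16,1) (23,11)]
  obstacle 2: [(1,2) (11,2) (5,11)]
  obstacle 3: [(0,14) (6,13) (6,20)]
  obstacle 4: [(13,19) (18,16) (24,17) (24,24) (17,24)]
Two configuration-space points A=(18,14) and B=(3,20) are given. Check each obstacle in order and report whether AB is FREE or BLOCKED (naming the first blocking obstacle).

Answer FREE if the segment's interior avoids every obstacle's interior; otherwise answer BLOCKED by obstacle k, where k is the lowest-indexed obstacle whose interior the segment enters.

Obstacle 1 [(14,11) (16,1) (23,11)]:
  edge (14,11)–(16,1): clear
  edge (16,1)–(23,11): clear
  edge (23,11)–(14,11): clear
  midpoint (21/2,17) outside
  → clear
Obstacle 2 [(1,2) (11,2) (5,11)]:
  edge (1,2)–(11,2): clear
  edge (11,2)–(5,11): clear
  edge (5,11)–(1,2): clear
  midpoint (21/2,17) outside
  → clear
Obstacle 3 [(0,14) (6,13) (6,20)]:
  edge (0,14)–(6,13): clear
  edge (6,13)–(6,20): crosses AB
  edge (6,20)–(0,14): crosses AB
  → BLOCKED
Obstacle 4 [(13,19) (18,16) (24,17) (24,24) (17,24)]:
  edge (13,19)–(18,16): clear
  edge (18,16)–(24,17): clear
  edge (24,17)–(24,24): clear
  edge (24,24)–(17,24): clear
  edge (17,24)–(13,19): clear
  midpoint (21/2,17) outside
  → clear

BLOCKED by obstacle 3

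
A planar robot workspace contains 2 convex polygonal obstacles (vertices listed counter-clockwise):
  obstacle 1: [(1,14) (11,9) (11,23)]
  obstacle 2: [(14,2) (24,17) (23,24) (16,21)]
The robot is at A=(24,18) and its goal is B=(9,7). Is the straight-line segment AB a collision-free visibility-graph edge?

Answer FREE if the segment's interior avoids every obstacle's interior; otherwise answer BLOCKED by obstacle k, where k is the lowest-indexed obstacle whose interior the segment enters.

BLOCKED by obstacle 2

Obstacle 1 [(1,14) (11,9) (11,23)]:
  edge (1,14)–(11,9): clear
  edge (11,9)–(11,23): clear
  edge (11,23)–(1,14): clear
  midpoint (33/2,25/2) outside
  → clear
Obstacle 2 [(14,2) (24,17) (23,24) (16,21)]:
  edge (14,2)–(24,17): clear
  edge (24,17)–(23,24): crosses AB
  edge (23,24)–(16,21): clear
  edge (16,21)–(14,2): crosses AB
  → BLOCKED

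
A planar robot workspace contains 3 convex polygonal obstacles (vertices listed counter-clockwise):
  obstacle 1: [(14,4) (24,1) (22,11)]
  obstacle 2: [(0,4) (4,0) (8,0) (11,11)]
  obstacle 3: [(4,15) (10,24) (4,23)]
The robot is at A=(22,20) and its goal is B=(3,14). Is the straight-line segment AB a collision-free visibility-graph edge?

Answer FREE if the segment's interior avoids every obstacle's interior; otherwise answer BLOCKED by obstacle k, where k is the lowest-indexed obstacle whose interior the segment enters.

FREE

Obstacle 1 [(14,4) (24,1) (22,11)]:
  edge (14,4)–(24,1): clear
  edge (24,1)–(22,11): clear
  edge (22,11)–(14,4): clear
  midpoint (25/2,17) outside
  → clear
Obstacle 2 [(0,4) (4,0) (8,0) (11,11)]:
  edge (0,4)–(4,0): clear
  edge (4,0)–(8,0): clear
  edge (8,0)–(11,11): clear
  edge (11,11)–(0,4): clear
  midpoint (25/2,17) outside
  → clear
Obstacle 3 [(4,15) (10,24) (4,23)]:
  edge (4,15)–(10,24): clear
  edge (10,24)–(4,23): clear
  edge (4,23)–(4,15): clear
  midpoint (25/2,17) outside
  → clear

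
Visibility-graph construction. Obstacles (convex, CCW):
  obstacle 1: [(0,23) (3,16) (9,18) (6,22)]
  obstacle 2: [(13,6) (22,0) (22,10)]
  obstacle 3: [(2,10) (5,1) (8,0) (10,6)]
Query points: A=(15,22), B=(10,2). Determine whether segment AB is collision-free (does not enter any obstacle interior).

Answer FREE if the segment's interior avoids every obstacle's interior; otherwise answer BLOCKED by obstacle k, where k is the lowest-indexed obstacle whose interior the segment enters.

FREE

Obstacle 1 [(0,23) (3,16) (9,18) (6,22)]:
  edge (0,23)–(3,16): clear
  edge (3,16)–(9,18): clear
  edge (9,18)–(6,22): clear
  edge (6,22)–(0,23): clear
  midpoint (25/2,12) outside
  → clear
Obstacle 2 [(13,6) (22,0) (22,10)]:
  edge (13,6)–(22,0): clear
  edge (22,0)–(22,10): clear
  edge (22,10)–(13,6): clear
  midpoint (25/2,12) outside
  → clear
Obstacle 3 [(2,10) (5,1) (8,0) (10,6)]:
  edge (2,10)–(5,1): clear
  edge (5,1)–(8,0): clear
  edge (8,0)–(10,6): clear
  edge (10,6)–(2,10): clear
  midpoint (25/2,12) outside
  → clear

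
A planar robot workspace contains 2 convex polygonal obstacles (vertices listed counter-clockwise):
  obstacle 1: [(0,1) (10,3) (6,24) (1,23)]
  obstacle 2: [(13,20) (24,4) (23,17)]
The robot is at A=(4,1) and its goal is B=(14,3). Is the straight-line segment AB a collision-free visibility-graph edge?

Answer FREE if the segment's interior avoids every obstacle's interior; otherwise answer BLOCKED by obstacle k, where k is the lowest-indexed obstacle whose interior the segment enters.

FREE

Obstacle 1 [(0,1) (10,3) (6,24) (1,23)]:
  edge (0,1)–(10,3): clear
  edge (10,3)–(6,24): clear
  edge (6,24)–(1,23): clear
  edge (1,23)–(0,1): clear
  midpoint (9,2) outside
  → clear
Obstacle 2 [(13,20) (24,4) (23,17)]:
  edge (13,20)–(24,4): clear
  edge (24,4)–(23,17): clear
  edge (23,17)–(13,20): clear
  midpoint (9,2) outside
  → clear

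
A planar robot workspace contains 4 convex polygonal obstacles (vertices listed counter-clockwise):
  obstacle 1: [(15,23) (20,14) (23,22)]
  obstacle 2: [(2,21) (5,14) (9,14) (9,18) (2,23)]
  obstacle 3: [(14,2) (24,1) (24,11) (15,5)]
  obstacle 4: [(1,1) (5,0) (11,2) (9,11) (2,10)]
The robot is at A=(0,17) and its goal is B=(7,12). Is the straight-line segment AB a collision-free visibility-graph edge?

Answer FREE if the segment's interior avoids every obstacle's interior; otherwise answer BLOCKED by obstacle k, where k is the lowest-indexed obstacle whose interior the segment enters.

FREE

Obstacle 1 [(15,23) (20,14) (23,22)]:
  edge (15,23)–(20,14): clear
  edge (20,14)–(23,22): clear
  edge (23,22)–(15,23): clear
  midpoint (7/2,29/2) outside
  → clear
Obstacle 2 [(2,21) (5,14) (9,14) (9,18) (2,23)]:
  edge (2,21)–(5,14): clear
  edge (5,14)–(9,14): clear
  edge (9,14)–(9,18): clear
  edge (9,18)–(2,23): clear
  edge (2,23)–(2,21): clear
  midpoint (7/2,29/2) outside
  → clear
Obstacle 3 [(14,2) (24,1) (24,11) (15,5)]:
  edge (14,2)–(24,1): clear
  edge (24,1)–(24,11): clear
  edge (24,11)–(15,5): clear
  edge (15,5)–(14,2): clear
  midpoint (7/2,29/2) outside
  → clear
Obstacle 4 [(1,1) (5,0) (11,2) (9,11) (2,10)]:
  edge (1,1)–(5,0): clear
  edge (5,0)–(11,2): clear
  edge (11,2)–(9,11): clear
  edge (9,11)–(2,10): clear
  edge (2,10)–(1,1): clear
  midpoint (7/2,29/2) outside
  → clear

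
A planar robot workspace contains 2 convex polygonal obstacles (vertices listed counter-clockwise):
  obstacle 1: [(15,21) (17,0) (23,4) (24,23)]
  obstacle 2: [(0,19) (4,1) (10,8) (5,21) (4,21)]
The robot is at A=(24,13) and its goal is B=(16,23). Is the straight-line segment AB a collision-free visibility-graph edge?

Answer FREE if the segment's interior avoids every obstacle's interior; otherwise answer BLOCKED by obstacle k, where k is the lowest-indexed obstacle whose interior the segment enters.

Obstacle 1 [(15,21) (17,0) (23,4) (24,23)]:
  edge (15,21)–(17,0): clear
  edge (17,0)–(23,4): clear
  edge (23,4)–(24,23): crosses AB
  edge (24,23)–(15,21): crosses AB
  → BLOCKED
Obstacle 2 [(0,19) (4,1) (10,8) (5,21) (4,21)]:
  edge (0,19)–(4,1): clear
  edge (4,1)–(10,8): clear
  edge (10,8)–(5,21): clear
  edge (5,21)–(4,21): clear
  edge (4,21)–(0,19): clear
  midpoint (20,18) outside
  → clear

BLOCKED by obstacle 1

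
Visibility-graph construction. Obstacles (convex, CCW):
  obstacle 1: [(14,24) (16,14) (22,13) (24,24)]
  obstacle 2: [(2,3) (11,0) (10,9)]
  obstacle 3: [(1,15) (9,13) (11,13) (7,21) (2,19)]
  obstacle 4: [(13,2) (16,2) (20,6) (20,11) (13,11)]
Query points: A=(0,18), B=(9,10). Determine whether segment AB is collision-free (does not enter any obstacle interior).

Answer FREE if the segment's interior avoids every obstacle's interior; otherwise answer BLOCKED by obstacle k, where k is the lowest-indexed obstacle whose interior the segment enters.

BLOCKED by obstacle 3

Obstacle 1 [(14,24) (16,14) (22,13) (24,24)]:
  edge (14,24)–(16,14): clear
  edge (16,14)–(22,13): clear
  edge (22,13)–(24,24): clear
  edge (24,24)–(14,24): clear
  midpoint (9/2,14) outside
  → clear
Obstacle 2 [(2,3) (11,0) (10,9)]:
  edge (2,3)–(11,0): clear
  edge (11,0)–(10,9): clear
  edge (10,9)–(2,3): clear
  midpoint (9/2,14) outside
  → clear
Obstacle 3 [(1,15) (9,13) (11,13) (7,21) (2,19)]:
  edge (1,15)–(9,13): crosses AB
  edge (9,13)–(11,13): clear
  edge (11,13)–(7,21): clear
  edge (7,21)–(2,19): clear
  edge (2,19)–(1,15): crosses AB
  → BLOCKED
Obstacle 4 [(13,2) (16,2) (20,6) (20,11) (13,11)]:
  edge (13,2)–(16,2): clear
  edge (16,2)–(20,6): clear
  edge (20,6)–(20,11): clear
  edge (20,11)–(13,11): clear
  edge (13,11)–(13,2): clear
  midpoint (9/2,14) outside
  → clear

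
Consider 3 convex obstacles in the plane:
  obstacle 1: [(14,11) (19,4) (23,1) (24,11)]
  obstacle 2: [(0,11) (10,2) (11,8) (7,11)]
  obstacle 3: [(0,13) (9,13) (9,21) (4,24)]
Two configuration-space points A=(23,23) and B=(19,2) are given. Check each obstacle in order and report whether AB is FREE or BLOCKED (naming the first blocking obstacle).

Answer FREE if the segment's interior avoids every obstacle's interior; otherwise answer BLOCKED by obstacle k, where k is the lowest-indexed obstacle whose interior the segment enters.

BLOCKED by obstacle 1

Obstacle 1 [(14,11) (19,4) (23,1) (24,11)]:
  edge (14,11)–(19,4): clear
  edge (19,4)–(23,1): crosses AB
  edge (23,1)–(24,11): clear
  edge (24,11)–(14,11): crosses AB
  → BLOCKED
Obstacle 2 [(0,11) (10,2) (11,8) (7,11)]:
  edge (0,11)–(10,2): clear
  edge (10,2)–(11,8): clear
  edge (11,8)–(7,11): clear
  edge (7,11)–(0,11): clear
  midpoint (21,25/2) outside
  → clear
Obstacle 3 [(0,13) (9,13) (9,21) (4,24)]:
  edge (0,13)–(9,13): clear
  edge (9,13)–(9,21): clear
  edge (9,21)–(4,24): clear
  edge (4,24)–(0,13): clear
  midpoint (21,25/2) outside
  → clear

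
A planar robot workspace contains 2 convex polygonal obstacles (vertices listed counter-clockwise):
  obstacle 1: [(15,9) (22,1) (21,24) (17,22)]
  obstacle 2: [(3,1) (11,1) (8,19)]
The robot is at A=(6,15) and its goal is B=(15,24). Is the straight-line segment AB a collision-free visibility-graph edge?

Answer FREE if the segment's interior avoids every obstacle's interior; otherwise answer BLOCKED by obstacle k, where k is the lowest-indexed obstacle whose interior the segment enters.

BLOCKED by obstacle 2

Obstacle 1 [(15,9) (22,1) (21,24) (17,22)]:
  edge (15,9)–(22,1): clear
  edge (22,1)–(21,24): clear
  edge (21,24)–(17,22): clear
  edge (17,22)–(15,9): clear
  midpoint (21/2,39/2) outside
  → clear
Obstacle 2 [(3,1) (11,1) (8,19)]:
  edge (3,1)–(11,1): clear
  edge (11,1)–(8,19): crosses AB
  edge (8,19)–(3,1): crosses AB
  → BLOCKED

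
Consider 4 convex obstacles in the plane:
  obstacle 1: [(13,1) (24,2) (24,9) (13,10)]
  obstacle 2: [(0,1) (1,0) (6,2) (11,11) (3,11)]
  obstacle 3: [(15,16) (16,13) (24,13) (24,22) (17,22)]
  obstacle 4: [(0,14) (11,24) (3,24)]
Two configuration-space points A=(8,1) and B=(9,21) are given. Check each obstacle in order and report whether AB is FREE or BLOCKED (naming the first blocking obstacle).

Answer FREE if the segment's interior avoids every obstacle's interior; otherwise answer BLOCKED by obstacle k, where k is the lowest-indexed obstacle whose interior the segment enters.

Obstacle 1 [(13,1) (24,2) (24,9) (13,10)]:
  edge (13,1)–(24,2): clear
  edge (24,2)–(24,9): clear
  edge (24,9)–(13,10): clear
  edge (13,10)–(13,1): clear
  midpoint (17/2,11) outside
  → clear
Obstacle 2 [(0,1) (1,0) (6,2) (11,11) (3,11)]:
  edge (0,1)–(1,0): clear
  edge (1,0)–(6,2): clear
  edge (6,2)–(11,11): crosses AB
  edge (11,11)–(3,11): crosses AB
  edge (3,11)–(0,1): clear
  → BLOCKED
Obstacle 3 [(15,16) (16,13) (24,13) (24,22) (17,22)]:
  edge (15,16)–(16,13): clear
  edge (16,13)–(24,13): clear
  edge (24,13)–(24,22): clear
  edge (24,22)–(17,22): clear
  edge (17,22)–(15,16): clear
  midpoint (17/2,11) outside
  → clear
Obstacle 4 [(0,14) (11,24) (3,24)]:
  edge (0,14)–(11,24): clear
  edge (11,24)–(3,24): clear
  edge (3,24)–(0,14): clear
  midpoint (17/2,11) outside
  → clear

BLOCKED by obstacle 2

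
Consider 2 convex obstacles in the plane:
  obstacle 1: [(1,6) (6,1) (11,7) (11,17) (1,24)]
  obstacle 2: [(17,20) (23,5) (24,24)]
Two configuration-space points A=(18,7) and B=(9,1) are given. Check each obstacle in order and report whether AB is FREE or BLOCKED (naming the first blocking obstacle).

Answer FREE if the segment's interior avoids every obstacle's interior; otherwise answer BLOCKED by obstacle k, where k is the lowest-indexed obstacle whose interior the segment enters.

Obstacle 1 [(1,6) (6,1) (11,7) (11,17) (1,24)]:
  edge (1,6)–(6,1): clear
  edge (6,1)–(11,7): clear
  edge (11,7)–(11,17): clear
  edge (11,17)–(1,24): clear
  edge (1,24)–(1,6): clear
  midpoint (27/2,4) outside
  → clear
Obstacle 2 [(17,20) (23,5) (24,24)]:
  edge (17,20)–(23,5): clear
  edge (23,5)–(24,24): clear
  edge (24,24)–(17,20): clear
  midpoint (27/2,4) outside
  → clear

FREE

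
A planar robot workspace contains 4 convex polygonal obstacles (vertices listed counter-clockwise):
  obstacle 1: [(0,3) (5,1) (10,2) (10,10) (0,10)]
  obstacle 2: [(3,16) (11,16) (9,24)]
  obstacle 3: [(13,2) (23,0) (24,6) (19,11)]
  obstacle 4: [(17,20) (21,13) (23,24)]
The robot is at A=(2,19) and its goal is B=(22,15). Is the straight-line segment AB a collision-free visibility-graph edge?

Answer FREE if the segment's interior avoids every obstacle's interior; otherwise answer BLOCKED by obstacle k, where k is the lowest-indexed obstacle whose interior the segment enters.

BLOCKED by obstacle 2

Obstacle 1 [(0,3) (5,1) (10,2) (10,10) (0,10)]:
  edge (0,3)–(5,1): clear
  edge (5,1)–(10,2): clear
  edge (10,2)–(10,10): clear
  edge (10,10)–(0,10): clear
  edge (0,10)–(0,3): clear
  midpoint (12,17) outside
  → clear
Obstacle 2 [(3,16) (11,16) (9,24)]:
  edge (3,16)–(11,16): clear
  edge (11,16)–(9,24): crosses AB
  edge (9,24)–(3,16): crosses AB
  → BLOCKED
Obstacle 3 [(13,2) (23,0) (24,6) (19,11)]:
  edge (13,2)–(23,0): clear
  edge (23,0)–(24,6): clear
  edge (24,6)–(19,11): clear
  edge (19,11)–(13,2): clear
  midpoint (12,17) outside
  → clear
Obstacle 4 [(17,20) (21,13) (23,24)]:
  edge (17,20)–(21,13): crosses AB
  edge (21,13)–(23,24): crosses AB
  edge (23,24)–(17,20): clear
  → BLOCKED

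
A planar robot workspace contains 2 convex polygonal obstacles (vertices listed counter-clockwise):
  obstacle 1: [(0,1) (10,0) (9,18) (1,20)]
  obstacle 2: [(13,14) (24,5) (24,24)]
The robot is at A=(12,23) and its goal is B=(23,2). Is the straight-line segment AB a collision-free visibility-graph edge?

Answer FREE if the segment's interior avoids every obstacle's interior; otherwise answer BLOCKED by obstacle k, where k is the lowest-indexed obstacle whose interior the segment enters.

Obstacle 1 [(0,1) (10,0) (9,18) (1,20)]:
  edge (0,1)–(10,0): clear
  edge (10,0)–(9,18): clear
  edge (9,18)–(1,20): clear
  edge (1,20)–(0,1): clear
  midpoint (35/2,25/2) outside
  → clear
Obstacle 2 [(13,14) (24,5) (24,24)]:
  edge (13,14)–(24,5): crosses AB
  edge (24,5)–(24,24): clear
  edge (24,24)–(13,14): crosses AB
  → BLOCKED

BLOCKED by obstacle 2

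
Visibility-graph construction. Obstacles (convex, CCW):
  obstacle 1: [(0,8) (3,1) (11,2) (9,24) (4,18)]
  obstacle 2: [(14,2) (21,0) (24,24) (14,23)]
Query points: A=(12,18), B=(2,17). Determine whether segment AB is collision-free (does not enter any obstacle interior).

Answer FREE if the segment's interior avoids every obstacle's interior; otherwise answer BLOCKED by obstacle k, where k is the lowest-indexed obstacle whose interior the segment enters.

BLOCKED by obstacle 1

Obstacle 1 [(0,8) (3,1) (11,2) (9,24) (4,18)]:
  edge (0,8)–(3,1): clear
  edge (3,1)–(11,2): clear
  edge (11,2)–(9,24): crosses AB
  edge (9,24)–(4,18): clear
  edge (4,18)–(0,8): crosses AB
  → BLOCKED
Obstacle 2 [(14,2) (21,0) (24,24) (14,23)]:
  edge (14,2)–(21,0): clear
  edge (21,0)–(24,24): clear
  edge (24,24)–(14,23): clear
  edge (14,23)–(14,2): clear
  midpoint (7,35/2) outside
  → clear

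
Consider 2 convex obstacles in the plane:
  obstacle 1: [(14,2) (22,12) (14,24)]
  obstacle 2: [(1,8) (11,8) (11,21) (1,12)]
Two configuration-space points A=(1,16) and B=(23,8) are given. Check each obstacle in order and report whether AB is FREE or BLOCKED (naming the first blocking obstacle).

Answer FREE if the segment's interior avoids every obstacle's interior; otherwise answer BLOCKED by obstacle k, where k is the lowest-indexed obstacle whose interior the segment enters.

Obstacle 1 [(14,2) (22,12) (14,24)]:
  edge (14,2)–(22,12): crosses AB
  edge (22,12)–(14,24): clear
  edge (14,24)–(14,2): crosses AB
  → BLOCKED
Obstacle 2 [(1,8) (11,8) (11,21) (1,12)]:
  edge (1,8)–(11,8): clear
  edge (11,8)–(11,21): crosses AB
  edge (11,21)–(1,12): crosses AB
  edge (1,12)–(1,8): clear
  → BLOCKED

BLOCKED by obstacle 1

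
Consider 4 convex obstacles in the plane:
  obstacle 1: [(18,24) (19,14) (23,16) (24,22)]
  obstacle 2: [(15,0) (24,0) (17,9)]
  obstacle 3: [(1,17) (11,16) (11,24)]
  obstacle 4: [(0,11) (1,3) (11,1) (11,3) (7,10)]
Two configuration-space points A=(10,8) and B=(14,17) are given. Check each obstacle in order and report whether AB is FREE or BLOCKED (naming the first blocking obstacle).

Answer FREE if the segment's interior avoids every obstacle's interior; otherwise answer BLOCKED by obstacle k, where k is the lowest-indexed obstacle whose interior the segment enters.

FREE

Obstacle 1 [(18,24) (19,14) (23,16) (24,22)]:
  edge (18,24)–(19,14): clear
  edge (19,14)–(23,16): clear
  edge (23,16)–(24,22): clear
  edge (24,22)–(18,24): clear
  midpoint (12,25/2) outside
  → clear
Obstacle 2 [(15,0) (24,0) (17,9)]:
  edge (15,0)–(24,0): clear
  edge (24,0)–(17,9): clear
  edge (17,9)–(15,0): clear
  midpoint (12,25/2) outside
  → clear
Obstacle 3 [(1,17) (11,16) (11,24)]:
  edge (1,17)–(11,16): clear
  edge (11,16)–(11,24): clear
  edge (11,24)–(1,17): clear
  midpoint (12,25/2) outside
  → clear
Obstacle 4 [(0,11) (1,3) (11,1) (11,3) (7,10)]:
  edge (0,11)–(1,3): clear
  edge (1,3)–(11,1): clear
  edge (11,1)–(11,3): clear
  edge (11,3)–(7,10): clear
  edge (7,10)–(0,11): clear
  midpoint (12,25/2) outside
  → clear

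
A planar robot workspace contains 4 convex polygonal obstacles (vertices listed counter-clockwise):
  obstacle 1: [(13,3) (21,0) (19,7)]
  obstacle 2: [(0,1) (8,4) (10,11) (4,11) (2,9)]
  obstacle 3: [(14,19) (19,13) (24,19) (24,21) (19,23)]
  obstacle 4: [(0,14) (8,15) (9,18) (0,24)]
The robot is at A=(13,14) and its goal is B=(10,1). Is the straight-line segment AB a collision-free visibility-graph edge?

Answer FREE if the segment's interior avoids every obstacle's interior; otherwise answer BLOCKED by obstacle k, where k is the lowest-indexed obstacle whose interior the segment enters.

Obstacle 1 [(13,3) (21,0) (19,7)]:
  edge (13,3)–(21,0): clear
  edge (21,0)–(19,7): clear
  edge (19,7)–(13,3): clear
  midpoint (23/2,15/2) outside
  → clear
Obstacle 2 [(0,1) (8,4) (10,11) (4,11) (2,9)]:
  edge (0,1)–(8,4): clear
  edge (8,4)–(10,11): clear
  edge (10,11)–(4,11): clear
  edge (4,11)–(2,9): clear
  edge (2,9)–(0,1): clear
  midpoint (23/2,15/2) outside
  → clear
Obstacle 3 [(14,19) (19,13) (24,19) (24,21) (19,23)]:
  edge (14,19)–(19,13): clear
  edge (19,13)–(24,19): clear
  edge (24,19)–(24,21): clear
  edge (24,21)–(19,23): clear
  edge (19,23)–(14,19): clear
  midpoint (23/2,15/2) outside
  → clear
Obstacle 4 [(0,14) (8,15) (9,18) (0,24)]:
  edge (0,14)–(8,15): clear
  edge (8,15)–(9,18): clear
  edge (9,18)–(0,24): clear
  edge (0,24)–(0,14): clear
  midpoint (23/2,15/2) outside
  → clear

FREE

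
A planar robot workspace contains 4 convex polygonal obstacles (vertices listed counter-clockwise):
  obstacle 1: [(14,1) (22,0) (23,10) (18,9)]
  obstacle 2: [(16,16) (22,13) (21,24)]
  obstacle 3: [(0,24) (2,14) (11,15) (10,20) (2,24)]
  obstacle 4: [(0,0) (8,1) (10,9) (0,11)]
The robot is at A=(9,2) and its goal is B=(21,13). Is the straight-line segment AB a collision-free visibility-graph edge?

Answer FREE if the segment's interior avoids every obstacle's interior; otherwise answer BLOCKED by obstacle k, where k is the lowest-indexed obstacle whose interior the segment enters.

Obstacle 1 [(14,1) (22,0) (23,10) (18,9)]:
  edge (14,1)–(22,0): clear
  edge (22,0)–(23,10): clear
  edge (23,10)–(18,9): clear
  edge (18,9)–(14,1): clear
  midpoint (15,15/2) outside
  → clear
Obstacle 2 [(16,16) (22,13) (21,24)]:
  edge (16,16)–(22,13): clear
  edge (22,13)–(21,24): clear
  edge (21,24)–(16,16): clear
  midpoint (15,15/2) outside
  → clear
Obstacle 3 [(0,24) (2,14) (11,15) (10,20) (2,24)]:
  edge (0,24)–(2,14): clear
  edge (2,14)–(11,15): clear
  edge (11,15)–(10,20): clear
  edge (10,20)–(2,24): clear
  edge (2,24)–(0,24): clear
  midpoint (15,15/2) outside
  → clear
Obstacle 4 [(0,0) (8,1) (10,9) (0,11)]:
  edge (0,0)–(8,1): clear
  edge (8,1)–(10,9): clear
  edge (10,9)–(0,11): clear
  edge (0,11)–(0,0): clear
  midpoint (15,15/2) outside
  → clear

FREE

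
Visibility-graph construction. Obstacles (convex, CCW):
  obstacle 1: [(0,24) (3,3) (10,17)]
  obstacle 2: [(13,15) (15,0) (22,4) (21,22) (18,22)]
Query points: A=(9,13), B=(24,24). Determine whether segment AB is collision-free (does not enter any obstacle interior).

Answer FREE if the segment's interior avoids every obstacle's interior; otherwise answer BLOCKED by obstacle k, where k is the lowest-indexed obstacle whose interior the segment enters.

BLOCKED by obstacle 2

Obstacle 1 [(0,24) (3,3) (10,17)]:
  edge (0,24)–(3,3): clear
  edge (3,3)–(10,17): clear
  edge (10,17)–(0,24): clear
  midpoint (33/2,37/2) outside
  → clear
Obstacle 2 [(13,15) (15,0) (22,4) (21,22) (18,22)]:
  edge (13,15)–(15,0): clear
  edge (15,0)–(22,4): clear
  edge (22,4)–(21,22): crosses AB
  edge (21,22)–(18,22): clear
  edge (18,22)–(13,15): crosses AB
  → BLOCKED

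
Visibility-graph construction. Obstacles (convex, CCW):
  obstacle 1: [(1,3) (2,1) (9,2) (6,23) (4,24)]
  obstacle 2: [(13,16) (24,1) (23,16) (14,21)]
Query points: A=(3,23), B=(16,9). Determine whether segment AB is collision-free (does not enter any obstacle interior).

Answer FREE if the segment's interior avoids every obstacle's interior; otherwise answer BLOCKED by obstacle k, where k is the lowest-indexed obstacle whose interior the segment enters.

Obstacle 1 [(1,3) (2,1) (9,2) (6,23) (4,24)]:
  edge (1,3)–(2,1): clear
  edge (2,1)–(9,2): clear
  edge (9,2)–(6,23): crosses AB
  edge (6,23)–(4,24): clear
  edge (4,24)–(1,3): crosses AB
  → BLOCKED
Obstacle 2 [(13,16) (24,1) (23,16) (14,21)]:
  edge (13,16)–(24,1): clear
  edge (24,1)–(23,16): clear
  edge (23,16)–(14,21): clear
  edge (14,21)–(13,16): clear
  midpoint (19/2,16) outside
  → clear

BLOCKED by obstacle 1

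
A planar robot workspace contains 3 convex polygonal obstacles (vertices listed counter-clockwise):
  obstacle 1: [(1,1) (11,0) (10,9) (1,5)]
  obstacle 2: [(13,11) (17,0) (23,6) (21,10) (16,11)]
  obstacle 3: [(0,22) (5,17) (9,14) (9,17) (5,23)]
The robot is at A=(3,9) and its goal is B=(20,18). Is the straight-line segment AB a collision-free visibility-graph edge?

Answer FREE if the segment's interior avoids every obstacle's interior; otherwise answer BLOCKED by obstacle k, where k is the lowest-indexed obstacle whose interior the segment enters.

FREE

Obstacle 1 [(1,1) (11,0) (10,9) (1,5)]:
  edge (1,1)–(11,0): clear
  edge (11,0)–(10,9): clear
  edge (10,9)–(1,5): clear
  edge (1,5)–(1,1): clear
  midpoint (23/2,27/2) outside
  → clear
Obstacle 2 [(13,11) (17,0) (23,6) (21,10) (16,11)]:
  edge (13,11)–(17,0): clear
  edge (17,0)–(23,6): clear
  edge (23,6)–(21,10): clear
  edge (21,10)–(16,11): clear
  edge (16,11)–(13,11): clear
  midpoint (23/2,27/2) outside
  → clear
Obstacle 3 [(0,22) (5,17) (9,14) (9,17) (5,23)]:
  edge (0,22)–(5,17): clear
  edge (5,17)–(9,14): clear
  edge (9,14)–(9,17): clear
  edge (9,17)–(5,23): clear
  edge (5,23)–(0,22): clear
  midpoint (23/2,27/2) outside
  → clear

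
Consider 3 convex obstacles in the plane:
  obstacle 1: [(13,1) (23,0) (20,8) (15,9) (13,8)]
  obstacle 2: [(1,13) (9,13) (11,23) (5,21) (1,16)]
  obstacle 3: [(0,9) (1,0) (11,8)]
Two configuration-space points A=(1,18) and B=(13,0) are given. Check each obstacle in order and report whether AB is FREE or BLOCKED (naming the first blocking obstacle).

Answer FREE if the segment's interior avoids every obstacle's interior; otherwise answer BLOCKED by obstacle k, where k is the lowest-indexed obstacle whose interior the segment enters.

BLOCKED by obstacle 2

Obstacle 1 [(13,1) (23,0) (20,8) (15,9) (13,8)]:
  edge (13,1)–(23,0): clear
  edge (23,0)–(20,8): clear
  edge (20,8)–(15,9): clear
  edge (15,9)–(13,8): clear
  edge (13,8)–(13,1): clear
  midpoint (7,9) outside
  → clear
Obstacle 2 [(1,13) (9,13) (11,23) (5,21) (1,16)]:
  edge (1,13)–(9,13): crosses AB
  edge (9,13)–(11,23): clear
  edge (11,23)–(5,21): clear
  edge (5,21)–(1,16): crosses AB
  edge (1,16)–(1,13): clear
  → BLOCKED
Obstacle 3 [(0,9) (1,0) (11,8)]:
  edge (0,9)–(1,0): clear
  edge (1,0)–(11,8): crosses AB
  edge (11,8)–(0,9): crosses AB
  → BLOCKED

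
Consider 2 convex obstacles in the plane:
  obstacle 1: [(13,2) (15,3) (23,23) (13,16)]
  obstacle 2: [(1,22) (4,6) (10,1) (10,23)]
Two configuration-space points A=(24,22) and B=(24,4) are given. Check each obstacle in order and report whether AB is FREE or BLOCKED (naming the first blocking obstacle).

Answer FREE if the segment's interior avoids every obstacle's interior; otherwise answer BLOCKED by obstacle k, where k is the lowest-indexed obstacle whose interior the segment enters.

FREE

Obstacle 1 [(13,2) (15,3) (23,23) (13,16)]:
  edge (13,2)–(15,3): clear
  edge (15,3)–(23,23): clear
  edge (23,23)–(13,16): clear
  edge (13,16)–(13,2): clear
  midpoint (24,13) outside
  → clear
Obstacle 2 [(1,22) (4,6) (10,1) (10,23)]:
  edge (1,22)–(4,6): clear
  edge (4,6)–(10,1): clear
  edge (10,1)–(10,23): clear
  edge (10,23)–(1,22): clear
  midpoint (24,13) outside
  → clear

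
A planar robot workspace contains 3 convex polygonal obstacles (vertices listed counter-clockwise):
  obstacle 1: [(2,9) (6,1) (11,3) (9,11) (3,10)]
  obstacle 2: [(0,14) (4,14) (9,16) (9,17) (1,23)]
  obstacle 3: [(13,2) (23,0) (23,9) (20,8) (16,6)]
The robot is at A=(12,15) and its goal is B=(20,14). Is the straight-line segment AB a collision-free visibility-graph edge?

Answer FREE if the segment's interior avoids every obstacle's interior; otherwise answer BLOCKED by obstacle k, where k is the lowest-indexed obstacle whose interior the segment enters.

Obstacle 1 [(2,9) (6,1) (11,3) (9,11) (3,10)]:
  edge (2,9)–(6,1): clear
  edge (6,1)–(11,3): clear
  edge (11,3)–(9,11): clear
  edge (9,11)–(3,10): clear
  edge (3,10)–(2,9): clear
  midpoint (16,29/2) outside
  → clear
Obstacle 2 [(0,14) (4,14) (9,16) (9,17) (1,23)]:
  edge (0,14)–(4,14): clear
  edge (4,14)–(9,16): clear
  edge (9,16)–(9,17): clear
  edge (9,17)–(1,23): clear
  edge (1,23)–(0,14): clear
  midpoint (16,29/2) outside
  → clear
Obstacle 3 [(13,2) (23,0) (23,9) (20,8) (16,6)]:
  edge (13,2)–(23,0): clear
  edge (23,0)–(23,9): clear
  edge (23,9)–(20,8): clear
  edge (20,8)–(16,6): clear
  edge (16,6)–(13,2): clear
  midpoint (16,29/2) outside
  → clear

FREE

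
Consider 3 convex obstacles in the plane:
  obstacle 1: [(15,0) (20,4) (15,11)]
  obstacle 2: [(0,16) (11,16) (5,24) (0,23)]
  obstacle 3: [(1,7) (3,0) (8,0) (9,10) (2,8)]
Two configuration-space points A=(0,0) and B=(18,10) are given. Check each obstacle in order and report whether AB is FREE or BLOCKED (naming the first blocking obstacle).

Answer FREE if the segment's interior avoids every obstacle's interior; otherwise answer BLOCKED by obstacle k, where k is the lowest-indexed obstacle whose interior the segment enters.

BLOCKED by obstacle 1

Obstacle 1 [(15,0) (20,4) (15,11)]:
  edge (15,0)–(20,4): clear
  edge (20,4)–(15,11): crosses AB
  edge (15,11)–(15,0): crosses AB
  → BLOCKED
Obstacle 2 [(0,16) (11,16) (5,24) (0,23)]:
  edge (0,16)–(11,16): clear
  edge (11,16)–(5,24): clear
  edge (5,24)–(0,23): clear
  edge (0,23)–(0,16): clear
  midpoint (9,5) outside
  → clear
Obstacle 3 [(1,7) (3,0) (8,0) (9,10) (2,8)]:
  edge (1,7)–(3,0): crosses AB
  edge (3,0)–(8,0): clear
  edge (8,0)–(9,10): crosses AB
  edge (9,10)–(2,8): clear
  edge (2,8)–(1,7): clear
  → BLOCKED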